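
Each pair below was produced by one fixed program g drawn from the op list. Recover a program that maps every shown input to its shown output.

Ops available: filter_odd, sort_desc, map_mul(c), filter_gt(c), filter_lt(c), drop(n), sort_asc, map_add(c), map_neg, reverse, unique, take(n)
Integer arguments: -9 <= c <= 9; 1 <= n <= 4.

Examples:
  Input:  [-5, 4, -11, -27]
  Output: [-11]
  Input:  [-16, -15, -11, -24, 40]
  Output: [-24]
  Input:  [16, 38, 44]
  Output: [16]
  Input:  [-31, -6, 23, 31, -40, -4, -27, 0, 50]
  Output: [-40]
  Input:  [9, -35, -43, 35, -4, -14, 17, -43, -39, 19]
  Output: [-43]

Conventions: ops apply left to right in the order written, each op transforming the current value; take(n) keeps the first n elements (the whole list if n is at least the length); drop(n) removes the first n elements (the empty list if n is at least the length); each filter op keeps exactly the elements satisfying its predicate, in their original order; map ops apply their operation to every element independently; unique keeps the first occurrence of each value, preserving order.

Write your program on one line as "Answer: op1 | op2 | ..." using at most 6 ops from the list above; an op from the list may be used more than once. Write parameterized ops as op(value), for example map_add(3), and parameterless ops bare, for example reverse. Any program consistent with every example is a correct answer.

reverse | drop(1) | sort_desc | reverse | take(1)

Check, running the answer program on each example:
  [-5, 4, -11, -27] -> [-27, -11, 4, -5] -> [-11, 4, -5] -> [4, -5, -11] -> [-11, -5, 4] -> [-11]
  [-16, -15, -11, -24, 40] -> [40, -24, -11, -15, -16] -> [-24, -11, -15, -16] -> [-11, -15, -16, -24] -> [-24, -16, -15, -11] -> [-24]
  [16, 38, 44] -> [44, 38, 16] -> [38, 16] -> [38, 16] -> [16, 38] -> [16]
  [-31, -6, 23, 31, -40, -4, -27, 0, 50] -> [50, 0, -27, -4, -40, 31, 23, -6, -31] -> [0, -27, -4, -40, 31, 23, -6, -31] -> [31, 23, 0, -4, -6, -27, -31, -40] -> [-40, -31, -27, -6, -4, 0, 23, 31] -> [-40]
  [9, -35, -43, 35, -4, -14, 17, -43, -39, 19] -> [19, -39, -43, 17, -14, -4, 35, -43, -35, 9] -> [-39, -43, 17, -14, -4, 35, -43, -35, 9] -> [35, 17, 9, -4, -14, -35, -39, -43, -43] -> [-43, -43, -39, -35, -14, -4, 9, 17, 35] -> [-43]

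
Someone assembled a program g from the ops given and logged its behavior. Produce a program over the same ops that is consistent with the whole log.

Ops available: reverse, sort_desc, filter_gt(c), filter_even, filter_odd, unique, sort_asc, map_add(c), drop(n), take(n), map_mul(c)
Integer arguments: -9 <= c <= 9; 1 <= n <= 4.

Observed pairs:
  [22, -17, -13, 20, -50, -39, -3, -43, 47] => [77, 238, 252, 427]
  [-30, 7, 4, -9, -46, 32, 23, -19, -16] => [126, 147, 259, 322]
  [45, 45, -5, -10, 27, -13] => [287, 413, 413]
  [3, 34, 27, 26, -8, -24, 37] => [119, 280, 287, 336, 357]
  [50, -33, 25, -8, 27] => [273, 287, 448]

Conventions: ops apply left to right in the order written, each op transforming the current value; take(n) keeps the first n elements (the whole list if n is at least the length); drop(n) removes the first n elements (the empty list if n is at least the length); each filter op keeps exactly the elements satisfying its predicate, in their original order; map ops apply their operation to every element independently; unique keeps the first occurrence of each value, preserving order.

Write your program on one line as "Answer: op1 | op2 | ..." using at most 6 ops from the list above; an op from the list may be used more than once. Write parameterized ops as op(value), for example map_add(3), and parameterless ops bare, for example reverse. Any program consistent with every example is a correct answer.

filter_gt(-4) | sort_desc | sort_asc | map_add(5) | map_add(9) | map_mul(7)

Check, running the answer program on each example:
  [22, -17, -13, 20, -50, -39, -3, -43, 47] -> [22, 20, -3, 47] -> [47, 22, 20, -3] -> [-3, 20, 22, 47] -> [2, 25, 27, 52] -> [11, 34, 36, 61] -> [77, 238, 252, 427]
  [-30, 7, 4, -9, -46, 32, 23, -19, -16] -> [7, 4, 32, 23] -> [32, 23, 7, 4] -> [4, 7, 23, 32] -> [9, 12, 28, 37] -> [18, 21, 37, 46] -> [126, 147, 259, 322]
  [45, 45, -5, -10, 27, -13] -> [45, 45, 27] -> [45, 45, 27] -> [27, 45, 45] -> [32, 50, 50] -> [41, 59, 59] -> [287, 413, 413]
  [3, 34, 27, 26, -8, -24, 37] -> [3, 34, 27, 26, 37] -> [37, 34, 27, 26, 3] -> [3, 26, 27, 34, 37] -> [8, 31, 32, 39, 42] -> [17, 40, 41, 48, 51] -> [119, 280, 287, 336, 357]
  [50, -33, 25, -8, 27] -> [50, 25, 27] -> [50, 27, 25] -> [25, 27, 50] -> [30, 32, 55] -> [39, 41, 64] -> [273, 287, 448]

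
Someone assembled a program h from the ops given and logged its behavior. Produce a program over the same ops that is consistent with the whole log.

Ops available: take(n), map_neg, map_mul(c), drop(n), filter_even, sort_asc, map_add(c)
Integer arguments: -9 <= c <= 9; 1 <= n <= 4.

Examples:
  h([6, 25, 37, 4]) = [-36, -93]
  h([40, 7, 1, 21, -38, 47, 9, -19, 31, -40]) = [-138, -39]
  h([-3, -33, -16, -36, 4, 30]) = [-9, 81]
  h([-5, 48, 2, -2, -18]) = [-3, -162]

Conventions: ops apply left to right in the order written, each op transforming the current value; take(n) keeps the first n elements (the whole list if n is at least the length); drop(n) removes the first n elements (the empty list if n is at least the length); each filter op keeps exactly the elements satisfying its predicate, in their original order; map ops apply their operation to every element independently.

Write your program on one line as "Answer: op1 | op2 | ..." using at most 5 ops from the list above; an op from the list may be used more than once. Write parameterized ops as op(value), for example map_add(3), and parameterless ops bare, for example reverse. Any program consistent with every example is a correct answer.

map_neg | take(3) | map_add(-6) | take(2) | map_mul(3)

Check, running the answer program on each example:
  [6, 25, 37, 4] -> [-6, -25, -37, -4] -> [-6, -25, -37] -> [-12, -31, -43] -> [-12, -31] -> [-36, -93]
  [40, 7, 1, 21, -38, 47, 9, -19, 31, -40] -> [-40, -7, -1, -21, 38, -47, -9, 19, -31, 40] -> [-40, -7, -1] -> [-46, -13, -7] -> [-46, -13] -> [-138, -39]
  [-3, -33, -16, -36, 4, 30] -> [3, 33, 16, 36, -4, -30] -> [3, 33, 16] -> [-3, 27, 10] -> [-3, 27] -> [-9, 81]
  [-5, 48, 2, -2, -18] -> [5, -48, -2, 2, 18] -> [5, -48, -2] -> [-1, -54, -8] -> [-1, -54] -> [-3, -162]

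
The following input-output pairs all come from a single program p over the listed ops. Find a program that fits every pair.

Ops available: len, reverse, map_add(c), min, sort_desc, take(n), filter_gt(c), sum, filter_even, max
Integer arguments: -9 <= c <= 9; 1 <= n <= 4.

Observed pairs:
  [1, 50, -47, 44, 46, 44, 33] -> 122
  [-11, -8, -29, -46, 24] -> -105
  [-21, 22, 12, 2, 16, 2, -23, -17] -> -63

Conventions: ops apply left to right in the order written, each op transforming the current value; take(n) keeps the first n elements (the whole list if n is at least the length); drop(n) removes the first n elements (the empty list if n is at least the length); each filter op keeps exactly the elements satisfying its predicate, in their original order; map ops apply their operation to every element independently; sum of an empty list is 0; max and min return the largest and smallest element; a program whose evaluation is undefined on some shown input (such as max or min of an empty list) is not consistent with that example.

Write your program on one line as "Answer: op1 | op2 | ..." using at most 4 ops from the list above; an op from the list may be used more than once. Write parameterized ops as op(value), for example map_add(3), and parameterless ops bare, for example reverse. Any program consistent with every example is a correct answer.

reverse | map_add(-7) | sum

Check, running the answer program on each example:
  [1, 50, -47, 44, 46, 44, 33] -> [33, 44, 46, 44, -47, 50, 1] -> [26, 37, 39, 37, -54, 43, -6] -> 122
  [-11, -8, -29, -46, 24] -> [24, -46, -29, -8, -11] -> [17, -53, -36, -15, -18] -> -105
  [-21, 22, 12, 2, 16, 2, -23, -17] -> [-17, -23, 2, 16, 2, 12, 22, -21] -> [-24, -30, -5, 9, -5, 5, 15, -28] -> -63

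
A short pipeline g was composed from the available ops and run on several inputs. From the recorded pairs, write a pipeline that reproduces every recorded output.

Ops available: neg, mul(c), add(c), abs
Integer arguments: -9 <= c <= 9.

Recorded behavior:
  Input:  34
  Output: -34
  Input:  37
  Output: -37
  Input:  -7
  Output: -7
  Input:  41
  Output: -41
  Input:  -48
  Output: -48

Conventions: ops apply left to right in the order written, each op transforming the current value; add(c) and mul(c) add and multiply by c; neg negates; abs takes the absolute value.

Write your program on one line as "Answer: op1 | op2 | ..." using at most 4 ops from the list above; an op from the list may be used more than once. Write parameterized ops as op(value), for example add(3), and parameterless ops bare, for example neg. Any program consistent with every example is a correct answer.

neg | abs | mul(-1)

Check, running the answer program on each example:
  34 -> -34 -> 34 -> -34
  37 -> -37 -> 37 -> -37
  -7 -> 7 -> 7 -> -7
  41 -> -41 -> 41 -> -41
  -48 -> 48 -> 48 -> -48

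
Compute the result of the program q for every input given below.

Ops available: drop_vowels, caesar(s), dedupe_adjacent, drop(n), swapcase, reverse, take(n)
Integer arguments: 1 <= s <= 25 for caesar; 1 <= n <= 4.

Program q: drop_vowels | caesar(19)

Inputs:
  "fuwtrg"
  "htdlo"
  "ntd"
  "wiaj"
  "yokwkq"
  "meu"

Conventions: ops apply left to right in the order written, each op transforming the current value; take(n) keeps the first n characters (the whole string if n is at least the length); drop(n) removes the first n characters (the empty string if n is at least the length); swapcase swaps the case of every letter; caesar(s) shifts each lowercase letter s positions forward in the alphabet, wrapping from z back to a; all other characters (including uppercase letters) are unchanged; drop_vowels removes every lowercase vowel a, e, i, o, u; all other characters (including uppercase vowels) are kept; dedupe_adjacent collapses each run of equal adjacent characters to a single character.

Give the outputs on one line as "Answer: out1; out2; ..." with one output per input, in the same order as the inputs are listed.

Execution, op by op:
  "fuwtrg" -> "fwtrg" -> "ypmkz"
  "htdlo" -> "htdl" -> "amwe"
  "ntd" -> "ntd" -> "gmw"
  "wiaj" -> "wj" -> "pc"
  "yokwkq" -> "ykwkq" -> "rdpdj"
  "meu" -> "m" -> "f"

"ypmkz"; "amwe"; "gmw"; "pc"; "rdpdj"; "f"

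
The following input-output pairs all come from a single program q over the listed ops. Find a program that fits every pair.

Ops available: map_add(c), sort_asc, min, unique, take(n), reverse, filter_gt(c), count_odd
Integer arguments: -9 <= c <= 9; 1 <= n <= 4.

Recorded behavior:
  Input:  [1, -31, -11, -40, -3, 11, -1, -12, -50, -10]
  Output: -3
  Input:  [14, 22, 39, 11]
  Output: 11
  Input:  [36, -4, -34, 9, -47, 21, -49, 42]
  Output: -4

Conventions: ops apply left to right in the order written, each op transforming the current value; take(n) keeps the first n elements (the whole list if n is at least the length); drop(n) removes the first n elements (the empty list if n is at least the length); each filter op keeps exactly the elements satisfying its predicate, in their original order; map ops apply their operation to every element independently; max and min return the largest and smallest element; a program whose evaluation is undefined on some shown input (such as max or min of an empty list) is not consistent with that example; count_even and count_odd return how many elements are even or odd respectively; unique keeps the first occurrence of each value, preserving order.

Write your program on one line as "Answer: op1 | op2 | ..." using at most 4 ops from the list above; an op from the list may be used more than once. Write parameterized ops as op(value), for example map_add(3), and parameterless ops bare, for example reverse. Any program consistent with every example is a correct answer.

reverse | sort_asc | filter_gt(-6) | min

Check, running the answer program on each example:
  [1, -31, -11, -40, -3, 11, -1, -12, -50, -10] -> [-10, -50, -12, -1, 11, -3, -40, -11, -31, 1] -> [-50, -40, -31, -12, -11, -10, -3, -1, 1, 11] -> [-3, -1, 1, 11] -> -3
  [14, 22, 39, 11] -> [11, 39, 22, 14] -> [11, 14, 22, 39] -> [11, 14, 22, 39] -> 11
  [36, -4, -34, 9, -47, 21, -49, 42] -> [42, -49, 21, -47, 9, -34, -4, 36] -> [-49, -47, -34, -4, 9, 21, 36, 42] -> [-4, 9, 21, 36, 42] -> -4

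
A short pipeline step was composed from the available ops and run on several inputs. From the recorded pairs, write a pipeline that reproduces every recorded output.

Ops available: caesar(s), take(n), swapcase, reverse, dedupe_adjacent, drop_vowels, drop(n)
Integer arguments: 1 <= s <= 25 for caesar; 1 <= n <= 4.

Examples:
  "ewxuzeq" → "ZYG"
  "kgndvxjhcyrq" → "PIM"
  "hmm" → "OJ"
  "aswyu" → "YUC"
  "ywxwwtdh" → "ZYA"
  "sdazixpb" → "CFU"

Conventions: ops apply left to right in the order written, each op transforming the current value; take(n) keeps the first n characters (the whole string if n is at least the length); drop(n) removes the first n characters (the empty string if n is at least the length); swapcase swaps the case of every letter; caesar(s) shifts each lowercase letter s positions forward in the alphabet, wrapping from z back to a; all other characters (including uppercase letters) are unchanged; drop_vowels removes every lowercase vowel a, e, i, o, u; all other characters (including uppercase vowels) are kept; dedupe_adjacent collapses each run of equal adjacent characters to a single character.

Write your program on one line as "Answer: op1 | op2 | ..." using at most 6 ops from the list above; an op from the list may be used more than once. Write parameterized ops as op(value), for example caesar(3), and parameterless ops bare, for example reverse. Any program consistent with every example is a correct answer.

caesar(14) | caesar(14) | dedupe_adjacent | take(3) | reverse | swapcase

Check, running the answer program on each example:
  "ewxuzeq" -> "sklinse" -> "gyzwbgs" -> "gyzwbgs" -> "gyz" -> "zyg" -> "ZYG"
  "kgndvxjhcyrq" -> "yubrjlxvqmfe" -> "mipfxzljeats" -> "mipfxzljeats" -> "mip" -> "pim" -> "PIM"
  "hmm" -> "vaa" -> "joo" -> "jo" -> "jo" -> "oj" -> "OJ"
  "aswyu" -> "ogkmi" -> "cuyaw" -> "cuyaw" -> "cuy" -> "yuc" -> "YUC"
  "ywxwwtdh" -> "mklkkhrv" -> "ayzyyvfj" -> "ayzyvfj" -> "ayz" -> "zya" -> "ZYA"
  "sdazixpb" -> "gronwldp" -> "ufcbkzrd" -> "ufcbkzrd" -> "ufc" -> "cfu" -> "CFU"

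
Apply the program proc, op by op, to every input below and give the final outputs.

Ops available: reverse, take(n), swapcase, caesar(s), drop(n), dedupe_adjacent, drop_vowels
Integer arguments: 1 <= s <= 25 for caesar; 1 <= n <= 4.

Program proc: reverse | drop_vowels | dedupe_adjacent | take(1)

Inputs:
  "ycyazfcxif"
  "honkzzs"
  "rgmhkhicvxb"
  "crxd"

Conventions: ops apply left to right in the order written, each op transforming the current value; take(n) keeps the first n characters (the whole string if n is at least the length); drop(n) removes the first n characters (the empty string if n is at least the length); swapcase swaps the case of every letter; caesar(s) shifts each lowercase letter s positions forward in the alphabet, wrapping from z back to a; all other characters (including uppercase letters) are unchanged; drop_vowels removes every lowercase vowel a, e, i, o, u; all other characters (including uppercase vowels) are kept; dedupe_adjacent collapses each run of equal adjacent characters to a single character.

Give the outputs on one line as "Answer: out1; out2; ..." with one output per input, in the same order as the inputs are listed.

"f"; "s"; "b"; "d"

Execution, op by op:
  "ycyazfcxif" -> "fixcfzaycy" -> "fxcfzycy" -> "fxcfzycy" -> "f"
  "honkzzs" -> "szzknoh" -> "szzknh" -> "szknh" -> "s"
  "rgmhkhicvxb" -> "bxvcihkhmgr" -> "bxvchkhmgr" -> "bxvchkhmgr" -> "b"
  "crxd" -> "dxrc" -> "dxrc" -> "dxrc" -> "d"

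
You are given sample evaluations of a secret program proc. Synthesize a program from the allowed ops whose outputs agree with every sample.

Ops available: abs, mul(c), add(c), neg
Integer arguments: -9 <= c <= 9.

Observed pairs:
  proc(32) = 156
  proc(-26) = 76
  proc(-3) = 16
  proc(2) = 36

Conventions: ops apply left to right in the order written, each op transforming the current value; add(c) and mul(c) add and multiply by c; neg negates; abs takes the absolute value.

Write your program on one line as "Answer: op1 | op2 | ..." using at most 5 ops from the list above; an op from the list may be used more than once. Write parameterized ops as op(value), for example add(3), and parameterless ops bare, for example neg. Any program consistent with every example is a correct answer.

neg | add(-7) | neg | mul(4) | abs

Check, running the answer program on each example:
  32 -> -32 -> -39 -> 39 -> 156 -> 156
  -26 -> 26 -> 19 -> -19 -> -76 -> 76
  -3 -> 3 -> -4 -> 4 -> 16 -> 16
  2 -> -2 -> -9 -> 9 -> 36 -> 36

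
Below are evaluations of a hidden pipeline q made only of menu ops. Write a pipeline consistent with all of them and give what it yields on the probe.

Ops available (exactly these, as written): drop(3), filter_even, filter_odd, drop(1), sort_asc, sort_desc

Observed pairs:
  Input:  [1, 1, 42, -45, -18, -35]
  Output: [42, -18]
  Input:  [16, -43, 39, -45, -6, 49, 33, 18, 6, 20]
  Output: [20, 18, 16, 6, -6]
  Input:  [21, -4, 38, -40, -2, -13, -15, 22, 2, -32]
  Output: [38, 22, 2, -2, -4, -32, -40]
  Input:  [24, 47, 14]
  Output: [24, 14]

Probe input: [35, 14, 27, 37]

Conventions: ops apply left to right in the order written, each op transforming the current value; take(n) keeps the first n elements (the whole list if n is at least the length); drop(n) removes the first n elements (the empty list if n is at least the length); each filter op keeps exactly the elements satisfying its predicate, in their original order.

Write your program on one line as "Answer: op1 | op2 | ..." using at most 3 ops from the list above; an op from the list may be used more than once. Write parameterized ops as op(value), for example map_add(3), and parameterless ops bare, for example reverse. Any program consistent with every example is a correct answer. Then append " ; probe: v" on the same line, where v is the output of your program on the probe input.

sort_asc | sort_desc | filter_even ; probe: [14]

Check, running the answer program on each example:
  [1, 1, 42, -45, -18, -35] -> [-45, -35, -18, 1, 1, 42] -> [42, 1, 1, -18, -35, -45] -> [42, -18]
  [16, -43, 39, -45, -6, 49, 33, 18, 6, 20] -> [-45, -43, -6, 6, 16, 18, 20, 33, 39, 49] -> [49, 39, 33, 20, 18, 16, 6, -6, -43, -45] -> [20, 18, 16, 6, -6]
  [21, -4, 38, -40, -2, -13, -15, 22, 2, -32] -> [-40, -32, -15, -13, -4, -2, 2, 21, 22, 38] -> [38, 22, 21, 2, -2, -4, -13, -15, -32, -40] -> [38, 22, 2, -2, -4, -32, -40]
  [24, 47, 14] -> [14, 24, 47] -> [47, 24, 14] -> [24, 14]
  probe: [35, 14, 27, 37] -> [14, 27, 35, 37] -> [37, 35, 27, 14] -> [14]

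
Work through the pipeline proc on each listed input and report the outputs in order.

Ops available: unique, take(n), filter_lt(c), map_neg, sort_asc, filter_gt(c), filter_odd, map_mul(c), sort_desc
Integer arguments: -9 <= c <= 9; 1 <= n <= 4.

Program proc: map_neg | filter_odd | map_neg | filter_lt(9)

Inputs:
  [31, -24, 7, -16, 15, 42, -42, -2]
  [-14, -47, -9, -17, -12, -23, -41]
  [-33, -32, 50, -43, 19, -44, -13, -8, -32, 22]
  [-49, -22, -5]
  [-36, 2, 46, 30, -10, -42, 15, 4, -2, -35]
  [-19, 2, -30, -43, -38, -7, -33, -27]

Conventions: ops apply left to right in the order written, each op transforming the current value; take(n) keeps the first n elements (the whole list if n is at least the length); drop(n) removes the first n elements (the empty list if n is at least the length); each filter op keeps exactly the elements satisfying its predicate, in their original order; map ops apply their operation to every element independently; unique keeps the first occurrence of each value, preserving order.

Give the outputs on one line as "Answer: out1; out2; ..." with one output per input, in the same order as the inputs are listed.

Execution, op by op:
  [31, -24, 7, -16, 15, 42, -42, -2] -> [-31, 24, -7, 16, -15, -42, 42, 2] -> [-31, -7, -15] -> [31, 7, 15] -> [7]
  [-14, -47, -9, -17, -12, -23, -41] -> [14, 47, 9, 17, 12, 23, 41] -> [47, 9, 17, 23, 41] -> [-47, -9, -17, -23, -41] -> [-47, -9, -17, -23, -41]
  [-33, -32, 50, -43, 19, -44, -13, -8, -32, 22] -> [33, 32, -50, 43, -19, 44, 13, 8, 32, -22] -> [33, 43, -19, 13] -> [-33, -43, 19, -13] -> [-33, -43, -13]
  [-49, -22, -5] -> [49, 22, 5] -> [49, 5] -> [-49, -5] -> [-49, -5]
  [-36, 2, 46, 30, -10, -42, 15, 4, -2, -35] -> [36, -2, -46, -30, 10, 42, -15, -4, 2, 35] -> [-15, 35] -> [15, -35] -> [-35]
  [-19, 2, -30, -43, -38, -7, -33, -27] -> [19, -2, 30, 43, 38, 7, 33, 27] -> [19, 43, 7, 33, 27] -> [-19, -43, -7, -33, -27] -> [-19, -43, -7, -33, -27]

[7]; [-47, -9, -17, -23, -41]; [-33, -43, -13]; [-49, -5]; [-35]; [-19, -43, -7, -33, -27]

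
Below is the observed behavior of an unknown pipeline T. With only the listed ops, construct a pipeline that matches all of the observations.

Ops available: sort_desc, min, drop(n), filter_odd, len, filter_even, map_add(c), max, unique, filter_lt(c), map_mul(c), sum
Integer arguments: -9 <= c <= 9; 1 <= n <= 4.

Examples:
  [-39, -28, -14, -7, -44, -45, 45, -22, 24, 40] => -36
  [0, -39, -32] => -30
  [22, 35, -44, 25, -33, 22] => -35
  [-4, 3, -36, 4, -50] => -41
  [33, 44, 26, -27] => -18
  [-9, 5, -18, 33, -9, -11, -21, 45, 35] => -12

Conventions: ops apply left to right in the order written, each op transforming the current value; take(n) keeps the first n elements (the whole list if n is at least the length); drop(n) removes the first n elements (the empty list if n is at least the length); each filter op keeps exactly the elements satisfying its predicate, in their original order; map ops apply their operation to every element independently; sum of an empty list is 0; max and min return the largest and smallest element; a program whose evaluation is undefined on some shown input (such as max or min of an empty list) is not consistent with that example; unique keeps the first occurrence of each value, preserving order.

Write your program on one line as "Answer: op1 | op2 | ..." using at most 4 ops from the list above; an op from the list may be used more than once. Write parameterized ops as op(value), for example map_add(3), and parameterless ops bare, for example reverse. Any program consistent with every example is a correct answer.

map_add(3) | map_add(6) | min

Check, running the answer program on each example:
  [-39, -28, -14, -7, -44, -45, 45, -22, 24, 40] -> [-36, -25, -11, -4, -41, -42, 48, -19, 27, 43] -> [-30, -19, -5, 2, -35, -36, 54, -13, 33, 49] -> -36
  [0, -39, -32] -> [3, -36, -29] -> [9, -30, -23] -> -30
  [22, 35, -44, 25, -33, 22] -> [25, 38, -41, 28, -30, 25] -> [31, 44, -35, 34, -24, 31] -> -35
  [-4, 3, -36, 4, -50] -> [-1, 6, -33, 7, -47] -> [5, 12, -27, 13, -41] -> -41
  [33, 44, 26, -27] -> [36, 47, 29, -24] -> [42, 53, 35, -18] -> -18
  [-9, 5, -18, 33, -9, -11, -21, 45, 35] -> [-6, 8, -15, 36, -6, -8, -18, 48, 38] -> [0, 14, -9, 42, 0, -2, -12, 54, 44] -> -12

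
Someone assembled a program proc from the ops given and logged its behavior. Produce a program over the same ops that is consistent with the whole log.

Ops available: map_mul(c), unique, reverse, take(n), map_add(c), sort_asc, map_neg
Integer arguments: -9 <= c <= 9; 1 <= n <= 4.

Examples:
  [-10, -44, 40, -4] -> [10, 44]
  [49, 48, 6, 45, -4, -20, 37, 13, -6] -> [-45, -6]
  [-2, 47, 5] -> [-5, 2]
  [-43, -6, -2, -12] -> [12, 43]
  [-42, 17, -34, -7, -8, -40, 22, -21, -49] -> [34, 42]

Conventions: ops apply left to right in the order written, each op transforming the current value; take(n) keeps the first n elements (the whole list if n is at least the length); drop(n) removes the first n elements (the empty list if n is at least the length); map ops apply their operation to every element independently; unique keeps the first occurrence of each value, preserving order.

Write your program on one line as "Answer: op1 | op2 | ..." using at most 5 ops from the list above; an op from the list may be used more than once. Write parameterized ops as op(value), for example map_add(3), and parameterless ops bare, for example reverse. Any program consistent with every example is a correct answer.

take(4) | sort_asc | map_neg | take(2) | sort_asc

Check, running the answer program on each example:
  [-10, -44, 40, -4] -> [-10, -44, 40, -4] -> [-44, -10, -4, 40] -> [44, 10, 4, -40] -> [44, 10] -> [10, 44]
  [49, 48, 6, 45, -4, -20, 37, 13, -6] -> [49, 48, 6, 45] -> [6, 45, 48, 49] -> [-6, -45, -48, -49] -> [-6, -45] -> [-45, -6]
  [-2, 47, 5] -> [-2, 47, 5] -> [-2, 5, 47] -> [2, -5, -47] -> [2, -5] -> [-5, 2]
  [-43, -6, -2, -12] -> [-43, -6, -2, -12] -> [-43, -12, -6, -2] -> [43, 12, 6, 2] -> [43, 12] -> [12, 43]
  [-42, 17, -34, -7, -8, -40, 22, -21, -49] -> [-42, 17, -34, -7] -> [-42, -34, -7, 17] -> [42, 34, 7, -17] -> [42, 34] -> [34, 42]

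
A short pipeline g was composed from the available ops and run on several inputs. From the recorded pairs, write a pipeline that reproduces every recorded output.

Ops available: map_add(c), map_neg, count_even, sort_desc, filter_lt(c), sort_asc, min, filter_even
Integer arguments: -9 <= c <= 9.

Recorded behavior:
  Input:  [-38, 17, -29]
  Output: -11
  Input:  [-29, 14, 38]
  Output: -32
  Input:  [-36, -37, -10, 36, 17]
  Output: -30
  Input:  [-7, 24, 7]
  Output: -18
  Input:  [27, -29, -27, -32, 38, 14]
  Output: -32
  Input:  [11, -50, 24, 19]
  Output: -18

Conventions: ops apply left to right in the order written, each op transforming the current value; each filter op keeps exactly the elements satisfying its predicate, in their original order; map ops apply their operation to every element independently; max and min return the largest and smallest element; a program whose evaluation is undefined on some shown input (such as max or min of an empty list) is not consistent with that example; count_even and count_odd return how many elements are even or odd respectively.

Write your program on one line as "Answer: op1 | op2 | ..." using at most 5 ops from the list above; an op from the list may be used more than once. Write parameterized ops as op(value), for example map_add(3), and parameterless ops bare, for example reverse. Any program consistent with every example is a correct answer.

map_neg | map_add(6) | sort_desc | min

Check, running the answer program on each example:
  [-38, 17, -29] -> [38, -17, 29] -> [44, -11, 35] -> [44, 35, -11] -> -11
  [-29, 14, 38] -> [29, -14, -38] -> [35, -8, -32] -> [35, -8, -32] -> -32
  [-36, -37, -10, 36, 17] -> [36, 37, 10, -36, -17] -> [42, 43, 16, -30, -11] -> [43, 42, 16, -11, -30] -> -30
  [-7, 24, 7] -> [7, -24, -7] -> [13, -18, -1] -> [13, -1, -18] -> -18
  [27, -29, -27, -32, 38, 14] -> [-27, 29, 27, 32, -38, -14] -> [-21, 35, 33, 38, -32, -8] -> [38, 35, 33, -8, -21, -32] -> -32
  [11, -50, 24, 19] -> [-11, 50, -24, -19] -> [-5, 56, -18, -13] -> [56, -5, -13, -18] -> -18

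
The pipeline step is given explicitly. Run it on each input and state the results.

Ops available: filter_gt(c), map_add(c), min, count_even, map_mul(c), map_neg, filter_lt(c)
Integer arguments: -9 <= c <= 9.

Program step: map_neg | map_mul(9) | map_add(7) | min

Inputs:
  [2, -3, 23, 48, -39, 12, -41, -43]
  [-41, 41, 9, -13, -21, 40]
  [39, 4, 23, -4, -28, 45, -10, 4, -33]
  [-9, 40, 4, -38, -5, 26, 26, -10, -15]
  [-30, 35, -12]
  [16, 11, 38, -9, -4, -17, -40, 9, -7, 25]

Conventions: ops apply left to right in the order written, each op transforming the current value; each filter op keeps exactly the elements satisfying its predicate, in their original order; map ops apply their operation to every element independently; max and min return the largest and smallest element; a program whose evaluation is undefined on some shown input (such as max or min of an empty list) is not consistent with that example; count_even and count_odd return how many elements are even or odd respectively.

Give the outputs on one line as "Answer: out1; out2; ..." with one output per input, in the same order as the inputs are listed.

Execution, op by op:
  [2, -3, 23, 48, -39, 12, -41, -43] -> [-2, 3, -23, -48, 39, -12, 41, 43] -> [-18, 27, -207, -432, 351, -108, 369, 387] -> [-11, 34, -200, -425, 358, -101, 376, 394] -> -425
  [-41, 41, 9, -13, -21, 40] -> [41, -41, -9, 13, 21, -40] -> [369, -369, -81, 117, 189, -360] -> [376, -362, -74, 124, 196, -353] -> -362
  [39, 4, 23, -4, -28, 45, -10, 4, -33] -> [-39, -4, -23, 4, 28, -45, 10, -4, 33] -> [-351, -36, -207, 36, 252, -405, 90, -36, 297] -> [-344, -29, -200, 43, 259, -398, 97, -29, 304] -> -398
  [-9, 40, 4, -38, -5, 26, 26, -10, -15] -> [9, -40, -4, 38, 5, -26, -26, 10, 15] -> [81, -360, -36, 342, 45, -234, -234, 90, 135] -> [88, -353, -29, 349, 52, -227, -227, 97, 142] -> -353
  [-30, 35, -12] -> [30, -35, 12] -> [270, -315, 108] -> [277, -308, 115] -> -308
  [16, 11, 38, -9, -4, -17, -40, 9, -7, 25] -> [-16, -11, -38, 9, 4, 17, 40, -9, 7, -25] -> [-144, -99, -342, 81, 36, 153, 360, -81, 63, -225] -> [-137, -92, -335, 88, 43, 160, 367, -74, 70, -218] -> -335

-425; -362; -398; -353; -308; -335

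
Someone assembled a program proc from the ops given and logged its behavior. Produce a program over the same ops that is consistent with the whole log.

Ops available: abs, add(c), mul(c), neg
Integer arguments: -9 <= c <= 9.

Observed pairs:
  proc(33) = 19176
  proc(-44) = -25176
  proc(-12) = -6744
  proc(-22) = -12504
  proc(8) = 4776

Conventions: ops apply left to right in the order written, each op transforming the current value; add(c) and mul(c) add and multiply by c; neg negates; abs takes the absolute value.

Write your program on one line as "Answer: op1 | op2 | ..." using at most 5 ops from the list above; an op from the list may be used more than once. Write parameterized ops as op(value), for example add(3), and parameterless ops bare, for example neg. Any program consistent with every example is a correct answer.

mul(6) | mul(-4) | add(-7) | mul(-3) | mul(8)

Check, running the answer program on each example:
  33 -> 198 -> -792 -> -799 -> 2397 -> 19176
  -44 -> -264 -> 1056 -> 1049 -> -3147 -> -25176
  -12 -> -72 -> 288 -> 281 -> -843 -> -6744
  -22 -> -132 -> 528 -> 521 -> -1563 -> -12504
  8 -> 48 -> -192 -> -199 -> 597 -> 4776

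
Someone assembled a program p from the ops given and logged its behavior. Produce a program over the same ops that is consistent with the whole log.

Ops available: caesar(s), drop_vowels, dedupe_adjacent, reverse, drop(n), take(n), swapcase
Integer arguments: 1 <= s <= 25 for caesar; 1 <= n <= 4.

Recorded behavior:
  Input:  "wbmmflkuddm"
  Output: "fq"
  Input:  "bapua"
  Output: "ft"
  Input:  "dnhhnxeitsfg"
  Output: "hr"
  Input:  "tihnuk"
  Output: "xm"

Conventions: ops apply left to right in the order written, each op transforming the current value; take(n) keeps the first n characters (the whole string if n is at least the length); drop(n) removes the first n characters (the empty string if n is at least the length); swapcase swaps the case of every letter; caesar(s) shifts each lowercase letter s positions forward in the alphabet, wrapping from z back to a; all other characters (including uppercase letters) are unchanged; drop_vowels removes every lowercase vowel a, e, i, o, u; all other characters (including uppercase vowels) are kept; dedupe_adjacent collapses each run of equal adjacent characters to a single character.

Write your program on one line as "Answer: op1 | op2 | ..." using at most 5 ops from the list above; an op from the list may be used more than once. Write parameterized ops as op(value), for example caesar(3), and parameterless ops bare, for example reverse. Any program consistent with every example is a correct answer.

caesar(9) | caesar(21) | drop_vowels | take(2)

Check, running the answer program on each example:
  "wbmmflkuddm" -> "fkvvoutdmmv" -> "afqqjpoyhhq" -> "fqqjpyhhq" -> "fq"
  "bapua" -> "kjydj" -> "fetye" -> "fty" -> "ft"
  "dnhhnxeitsfg" -> "mwqqwgnrcbop" -> "hrllrbimxwjk" -> "hrllrbmxwjk" -> "hr"
  "tihnuk" -> "crqwdt" -> "xmlryo" -> "xmlry" -> "xm"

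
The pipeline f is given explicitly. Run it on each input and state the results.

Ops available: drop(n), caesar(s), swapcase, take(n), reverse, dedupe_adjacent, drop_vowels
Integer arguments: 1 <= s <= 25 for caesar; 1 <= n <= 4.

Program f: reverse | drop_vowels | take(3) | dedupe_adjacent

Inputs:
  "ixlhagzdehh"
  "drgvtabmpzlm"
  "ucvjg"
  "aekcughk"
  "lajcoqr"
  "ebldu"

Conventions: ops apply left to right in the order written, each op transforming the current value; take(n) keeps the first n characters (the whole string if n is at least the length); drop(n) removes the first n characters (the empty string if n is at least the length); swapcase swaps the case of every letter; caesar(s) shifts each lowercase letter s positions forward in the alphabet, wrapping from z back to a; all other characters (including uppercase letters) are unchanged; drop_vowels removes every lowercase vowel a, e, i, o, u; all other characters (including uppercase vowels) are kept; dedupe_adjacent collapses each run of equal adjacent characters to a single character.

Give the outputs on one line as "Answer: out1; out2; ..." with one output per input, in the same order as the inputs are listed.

"hd"; "mlz"; "gjv"; "khg"; "rqc"; "dlb"

Execution, op by op:
  "ixlhagzdehh" -> "hhedzgahlxi" -> "hhdzghlx" -> "hhd" -> "hd"
  "drgvtabmpzlm" -> "mlzpmbatvgrd" -> "mlzpmbtvgrd" -> "mlz" -> "mlz"
  "ucvjg" -> "gjvcu" -> "gjvc" -> "gjv" -> "gjv"
  "aekcughk" -> "khguckea" -> "khgck" -> "khg" -> "khg"
  "lajcoqr" -> "rqocjal" -> "rqcjl" -> "rqc" -> "rqc"
  "ebldu" -> "udlbe" -> "dlb" -> "dlb" -> "dlb"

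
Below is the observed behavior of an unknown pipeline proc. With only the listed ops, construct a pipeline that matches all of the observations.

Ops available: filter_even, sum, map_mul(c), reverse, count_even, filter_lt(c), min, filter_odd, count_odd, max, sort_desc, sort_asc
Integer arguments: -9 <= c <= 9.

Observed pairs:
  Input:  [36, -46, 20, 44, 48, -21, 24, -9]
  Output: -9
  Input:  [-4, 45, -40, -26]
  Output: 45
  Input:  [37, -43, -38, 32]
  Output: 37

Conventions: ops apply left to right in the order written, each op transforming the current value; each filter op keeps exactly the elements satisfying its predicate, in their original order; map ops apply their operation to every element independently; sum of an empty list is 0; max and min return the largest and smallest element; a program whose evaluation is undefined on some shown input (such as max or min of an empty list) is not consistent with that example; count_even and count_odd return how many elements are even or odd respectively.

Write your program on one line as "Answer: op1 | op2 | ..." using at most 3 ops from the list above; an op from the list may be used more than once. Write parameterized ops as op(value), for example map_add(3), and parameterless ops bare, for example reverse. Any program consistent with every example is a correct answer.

filter_odd | max

Check, running the answer program on each example:
  [36, -46, 20, 44, 48, -21, 24, -9] -> [-21, -9] -> -9
  [-4, 45, -40, -26] -> [45] -> 45
  [37, -43, -38, 32] -> [37, -43] -> 37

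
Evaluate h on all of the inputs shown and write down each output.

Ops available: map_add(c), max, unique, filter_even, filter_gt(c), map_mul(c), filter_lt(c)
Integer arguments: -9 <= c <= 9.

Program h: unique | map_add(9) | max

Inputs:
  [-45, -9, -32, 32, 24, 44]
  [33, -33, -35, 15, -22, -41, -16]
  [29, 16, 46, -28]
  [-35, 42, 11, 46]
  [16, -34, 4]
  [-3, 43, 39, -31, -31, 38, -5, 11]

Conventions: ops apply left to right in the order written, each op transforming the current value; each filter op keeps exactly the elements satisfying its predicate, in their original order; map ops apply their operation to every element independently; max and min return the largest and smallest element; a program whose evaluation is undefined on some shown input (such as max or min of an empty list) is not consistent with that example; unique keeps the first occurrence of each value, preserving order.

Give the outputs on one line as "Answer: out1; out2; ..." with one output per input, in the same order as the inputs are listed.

53; 42; 55; 55; 25; 52

Execution, op by op:
  [-45, -9, -32, 32, 24, 44] -> [-45, -9, -32, 32, 24, 44] -> [-36, 0, -23, 41, 33, 53] -> 53
  [33, -33, -35, 15, -22, -41, -16] -> [33, -33, -35, 15, -22, -41, -16] -> [42, -24, -26, 24, -13, -32, -7] -> 42
  [29, 16, 46, -28] -> [29, 16, 46, -28] -> [38, 25, 55, -19] -> 55
  [-35, 42, 11, 46] -> [-35, 42, 11, 46] -> [-26, 51, 20, 55] -> 55
  [16, -34, 4] -> [16, -34, 4] -> [25, -25, 13] -> 25
  [-3, 43, 39, -31, -31, 38, -5, 11] -> [-3, 43, 39, -31, 38, -5, 11] -> [6, 52, 48, -22, 47, 4, 20] -> 52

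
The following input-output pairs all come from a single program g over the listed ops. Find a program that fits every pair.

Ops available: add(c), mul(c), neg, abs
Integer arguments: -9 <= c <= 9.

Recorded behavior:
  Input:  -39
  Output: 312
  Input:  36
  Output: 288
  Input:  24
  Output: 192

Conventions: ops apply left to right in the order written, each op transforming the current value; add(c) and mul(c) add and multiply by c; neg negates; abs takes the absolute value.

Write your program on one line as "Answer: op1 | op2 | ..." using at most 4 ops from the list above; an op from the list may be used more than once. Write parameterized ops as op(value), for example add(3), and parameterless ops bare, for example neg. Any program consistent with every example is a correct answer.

neg | mul(-4) | mul(-2) | abs

Check, running the answer program on each example:
  -39 -> 39 -> -156 -> 312 -> 312
  36 -> -36 -> 144 -> -288 -> 288
  24 -> -24 -> 96 -> -192 -> 192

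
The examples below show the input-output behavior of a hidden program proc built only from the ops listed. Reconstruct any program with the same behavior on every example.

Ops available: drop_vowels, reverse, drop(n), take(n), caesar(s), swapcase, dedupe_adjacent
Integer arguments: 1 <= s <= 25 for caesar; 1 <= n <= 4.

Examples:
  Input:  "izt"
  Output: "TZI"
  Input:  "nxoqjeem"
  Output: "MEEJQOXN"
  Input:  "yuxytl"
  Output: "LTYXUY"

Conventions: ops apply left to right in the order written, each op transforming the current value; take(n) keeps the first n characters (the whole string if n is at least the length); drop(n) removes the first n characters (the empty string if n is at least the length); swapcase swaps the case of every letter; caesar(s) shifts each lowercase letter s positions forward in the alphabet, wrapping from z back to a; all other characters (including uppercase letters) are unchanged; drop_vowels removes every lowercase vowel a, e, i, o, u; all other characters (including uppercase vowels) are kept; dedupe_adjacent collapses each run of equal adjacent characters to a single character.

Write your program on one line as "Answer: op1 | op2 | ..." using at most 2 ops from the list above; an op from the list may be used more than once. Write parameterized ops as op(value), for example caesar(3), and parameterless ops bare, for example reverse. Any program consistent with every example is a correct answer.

swapcase | reverse

Check, running the answer program on each example:
  "izt" -> "IZT" -> "TZI"
  "nxoqjeem" -> "NXOQJEEM" -> "MEEJQOXN"
  "yuxytl" -> "YUXYTL" -> "LTYXUY"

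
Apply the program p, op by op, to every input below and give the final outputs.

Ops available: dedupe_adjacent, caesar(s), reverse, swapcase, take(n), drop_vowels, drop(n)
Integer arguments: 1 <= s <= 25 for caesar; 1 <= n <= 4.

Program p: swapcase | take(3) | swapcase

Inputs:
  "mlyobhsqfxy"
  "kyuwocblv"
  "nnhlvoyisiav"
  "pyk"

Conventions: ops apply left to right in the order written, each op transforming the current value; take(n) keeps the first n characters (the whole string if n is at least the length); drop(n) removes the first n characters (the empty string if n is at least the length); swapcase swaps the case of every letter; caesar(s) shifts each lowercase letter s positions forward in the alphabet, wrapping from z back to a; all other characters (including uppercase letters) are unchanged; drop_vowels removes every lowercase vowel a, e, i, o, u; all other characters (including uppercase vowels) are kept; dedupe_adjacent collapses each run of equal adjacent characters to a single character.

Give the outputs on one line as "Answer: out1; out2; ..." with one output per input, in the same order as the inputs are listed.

Execution, op by op:
  "mlyobhsqfxy" -> "MLYOBHSQFXY" -> "MLY" -> "mly"
  "kyuwocblv" -> "KYUWOCBLV" -> "KYU" -> "kyu"
  "nnhlvoyisiav" -> "NNHLVOYISIAV" -> "NNH" -> "nnh"
  "pyk" -> "PYK" -> "PYK" -> "pyk"

"mly"; "kyu"; "nnh"; "pyk"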